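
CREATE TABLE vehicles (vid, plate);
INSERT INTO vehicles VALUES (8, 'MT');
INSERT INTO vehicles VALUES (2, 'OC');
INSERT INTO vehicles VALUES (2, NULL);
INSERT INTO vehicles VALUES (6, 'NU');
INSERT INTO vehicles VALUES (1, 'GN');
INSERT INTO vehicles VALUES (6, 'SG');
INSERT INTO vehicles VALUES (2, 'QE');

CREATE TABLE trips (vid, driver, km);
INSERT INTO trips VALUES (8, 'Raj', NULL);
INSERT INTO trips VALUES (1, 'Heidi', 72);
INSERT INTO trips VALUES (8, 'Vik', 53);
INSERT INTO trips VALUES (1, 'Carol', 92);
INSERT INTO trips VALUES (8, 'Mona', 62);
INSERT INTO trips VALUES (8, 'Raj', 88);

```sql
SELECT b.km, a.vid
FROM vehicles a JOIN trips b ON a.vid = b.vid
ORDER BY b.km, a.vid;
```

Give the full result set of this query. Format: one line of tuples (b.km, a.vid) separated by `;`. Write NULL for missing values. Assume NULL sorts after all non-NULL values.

INNER JOIN keeps only pairs where the ON condition holds.
Matching on a.vid = b.vid.
- vid=8: 4 matching b row(s), so 4 row(s) emitted.
- vid=2: no matching b row, dropped.
- vid=2: no matching b row, dropped.
- vid=6: no matching b row, dropped.
- vid=1: 2 matching b row(s), so 2 row(s) emitted.
- vid=6: no matching b row, dropped.
- vid=2: no matching b row, dropped.
After projecting and ordering:
b.km | a.vid
53 | 8
62 | 8
72 | 1
88 | 8
92 | 1
NULL | 8

(53, 8); (62, 8); (72, 1); (88, 8); (92, 1); (NULL, 8)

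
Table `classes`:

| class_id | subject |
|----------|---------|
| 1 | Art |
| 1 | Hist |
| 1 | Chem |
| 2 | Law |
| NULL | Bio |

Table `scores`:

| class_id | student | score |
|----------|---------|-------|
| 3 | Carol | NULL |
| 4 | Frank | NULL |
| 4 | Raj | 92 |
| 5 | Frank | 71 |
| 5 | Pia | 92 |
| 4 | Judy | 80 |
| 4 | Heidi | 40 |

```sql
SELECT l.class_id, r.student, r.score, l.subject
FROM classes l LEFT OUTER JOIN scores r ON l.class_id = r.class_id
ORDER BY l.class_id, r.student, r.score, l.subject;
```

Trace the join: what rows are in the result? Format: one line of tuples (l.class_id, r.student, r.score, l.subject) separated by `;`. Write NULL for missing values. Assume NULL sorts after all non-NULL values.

LEFT JOIN keeps every row from `classes`; unmatched rows get NULL for `scores`'s columns.
Matching on l.class_id = r.class_id. A NULL in a compared column never satisfies the condition.
- l (class_id=1) has no partner → padded with NULL.
- l (class_id=1) has no partner → padded with NULL.
- l (class_id=1) has no partner → padded with NULL.
- l (class_id=2) has no partner → padded with NULL.
- l (class_id=NULL) has no partner → padded with NULL.
After projecting and ordering:
l.class_id | r.student | r.score | l.subject
1 | NULL | NULL | Art
1 | NULL | NULL | Chem
1 | NULL | NULL | Hist
2 | NULL | NULL | Law
NULL | NULL | NULL | Bio

(1, NULL, NULL, Art); (1, NULL, NULL, Chem); (1, NULL, NULL, Hist); (2, NULL, NULL, Law); (NULL, NULL, NULL, Bio)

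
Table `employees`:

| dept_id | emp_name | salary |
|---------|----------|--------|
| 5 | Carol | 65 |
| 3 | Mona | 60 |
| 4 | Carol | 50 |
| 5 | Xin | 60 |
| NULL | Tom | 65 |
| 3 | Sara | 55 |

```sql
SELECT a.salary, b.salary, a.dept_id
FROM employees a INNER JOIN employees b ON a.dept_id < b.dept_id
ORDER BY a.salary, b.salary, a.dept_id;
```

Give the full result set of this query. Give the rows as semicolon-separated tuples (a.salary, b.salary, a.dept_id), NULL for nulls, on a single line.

INNER JOIN keeps only pairs where the ON condition holds.
Matching on a.dept_id < b.dept_id. A NULL in a compared column never satisfies the condition.
- a (dept_id=5) has no partner → excluded.
- a (dept_id=3) pairs with 3 row(s) of b.
- a (dept_id=4) pairs with 2 row(s) of b.
- a (dept_id=5) has no partner → excluded.
- a (dept_id=NULL) has no partner → excluded.
- a (dept_id=3) pairs with 3 row(s) of b.
After projecting and ordering:
a.salary | b.salary | a.dept_id
50 | 60 | 4
50 | 65 | 4
55 | 50 | 3
55 | 60 | 3
55 | 65 | 3
60 | 50 | 3
60 | 60 | 3
60 | 65 | 3

(50, 60, 4); (50, 65, 4); (55, 50, 3); (55, 60, 3); (55, 65, 3); (60, 50, 3); (60, 60, 3); (60, 65, 3)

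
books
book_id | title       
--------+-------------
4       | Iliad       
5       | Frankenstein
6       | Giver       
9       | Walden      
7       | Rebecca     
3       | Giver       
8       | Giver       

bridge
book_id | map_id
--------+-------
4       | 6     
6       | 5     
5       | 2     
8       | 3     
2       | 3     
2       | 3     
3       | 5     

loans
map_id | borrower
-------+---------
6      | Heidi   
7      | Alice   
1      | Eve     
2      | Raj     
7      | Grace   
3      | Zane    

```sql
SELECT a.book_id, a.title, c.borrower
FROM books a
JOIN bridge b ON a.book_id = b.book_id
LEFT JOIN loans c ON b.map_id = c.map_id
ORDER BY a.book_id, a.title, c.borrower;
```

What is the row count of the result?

5

Evaluate left to right. First `books a INNER JOIN bridge b` on book_id: 5 row(s).
Then LEFT JOIN `loans c` on map_id: each of those 5 rows is kept; rows whose b.map_id has no match in c get NULL for c's columns.
Result: 5 row(s).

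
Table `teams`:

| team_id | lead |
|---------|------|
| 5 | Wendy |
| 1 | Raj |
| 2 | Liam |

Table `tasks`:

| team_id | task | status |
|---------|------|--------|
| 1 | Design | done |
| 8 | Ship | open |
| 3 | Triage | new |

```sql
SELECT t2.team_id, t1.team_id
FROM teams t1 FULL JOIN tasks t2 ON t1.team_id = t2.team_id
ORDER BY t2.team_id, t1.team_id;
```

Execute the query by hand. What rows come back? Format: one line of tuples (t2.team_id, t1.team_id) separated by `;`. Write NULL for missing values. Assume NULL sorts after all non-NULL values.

(1, 1); (3, NULL); (8, NULL); (NULL, 2); (NULL, 5)

FULL OUTER JOIN keeps every row from both sides; unmatched rows get NULL for the other side's columns.
Matching on t1.team_id = t2.team_id.
- t1 row (team_id=5): no match → kept, t2 columns NULL.
- t1 row (team_id=1): matches 1 t2 row(s) → 1 output row(s).
- t1 row (team_id=2): no match → kept, t2 columns NULL.
- plus 2 unmatched t2 row(s), each kept with NULL t1 columns.
After projecting and ordering:
t2.team_id | t1.team_id
1 | 1
3 | NULL
8 | NULL
NULL | 2
NULL | 5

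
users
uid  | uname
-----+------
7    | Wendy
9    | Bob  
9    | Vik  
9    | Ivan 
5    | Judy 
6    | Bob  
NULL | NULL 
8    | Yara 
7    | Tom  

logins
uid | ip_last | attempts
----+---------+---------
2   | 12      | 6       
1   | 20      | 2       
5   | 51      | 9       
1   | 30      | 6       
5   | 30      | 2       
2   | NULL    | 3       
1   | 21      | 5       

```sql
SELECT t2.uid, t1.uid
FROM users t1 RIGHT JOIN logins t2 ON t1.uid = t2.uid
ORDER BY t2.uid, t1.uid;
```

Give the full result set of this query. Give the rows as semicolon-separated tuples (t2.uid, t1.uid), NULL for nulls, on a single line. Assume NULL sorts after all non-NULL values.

(1, NULL); (1, NULL); (1, NULL); (2, NULL); (2, NULL); (5, 5); (5, 5)

RIGHT JOIN keeps every row from `logins`; unmatched rows get NULL for `users`'s columns.
Matching on t1.uid = t2.uid. A NULL in a compared column never satisfies the condition.
- t1[0] uid=7 → no match.
- t1[1] uid=9 → no match.
- t1[2] uid=9 → no match.
- t1[3] uid=9 → no match.
- t1[4] uid=5 → 2 match(es) in t2 → 2 row(s).
- t1[5] uid=6 → no match.
- t1[6] uid=NULL → no match.
- t1[7] uid=8 → no match.
- t1[8] uid=7 → no match.
- 5 t2 row(s) had no t1 match → kept, t1 columns NULL.
After projecting and ordering:
t2.uid | t1.uid
1 | NULL
1 | NULL
1 | NULL
2 | NULL
2 | NULL
5 | 5
5 | 5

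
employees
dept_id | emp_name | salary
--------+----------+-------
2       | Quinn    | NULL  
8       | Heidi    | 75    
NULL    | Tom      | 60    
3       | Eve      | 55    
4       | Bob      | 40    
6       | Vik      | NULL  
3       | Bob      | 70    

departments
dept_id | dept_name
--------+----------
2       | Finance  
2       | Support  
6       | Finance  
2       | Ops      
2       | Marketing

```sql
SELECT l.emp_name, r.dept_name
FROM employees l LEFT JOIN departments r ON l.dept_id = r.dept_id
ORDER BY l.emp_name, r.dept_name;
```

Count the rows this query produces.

LEFT JOIN keeps every row from `employees`; unmatched rows get NULL for `departments`'s columns.
Matching on l.dept_id = r.dept_id. A NULL in a compared column never satisfies the condition.
- l[0] dept_id=2 → 4 match(es) in r → 4 row(s).
- l[1] dept_id=8 → no match; kept with NULLs on the r side.
- l[2] dept_id=NULL → no match; kept with NULLs on the r side.
- l[3] dept_id=3 → no match; kept with NULLs on the r side.
- l[4] dept_id=4 → no match; kept with NULLs on the r side.
- l[5] dept_id=6 → 1 match(es) in r → 1 row(s).
- l[6] dept_id=3 → no match; kept with NULLs on the r side.
Total: 5 matched + 5 padded = 10 rows.

10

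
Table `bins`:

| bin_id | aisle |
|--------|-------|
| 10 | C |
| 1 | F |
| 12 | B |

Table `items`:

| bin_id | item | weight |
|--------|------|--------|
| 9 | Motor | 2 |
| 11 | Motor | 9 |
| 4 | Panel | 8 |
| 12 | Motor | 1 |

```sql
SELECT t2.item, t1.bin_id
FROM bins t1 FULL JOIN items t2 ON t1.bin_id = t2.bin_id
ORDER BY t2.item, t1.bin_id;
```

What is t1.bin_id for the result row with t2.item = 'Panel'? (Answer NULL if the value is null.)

NULL

FULL OUTER JOIN keeps every row from both sides; unmatched rows get NULL for the other side's columns.
Matching on t1.bin_id = t2.bin_id.
Matched pairs: 1; unmatched t1 rows kept: 2; unmatched t2 rows kept: 3.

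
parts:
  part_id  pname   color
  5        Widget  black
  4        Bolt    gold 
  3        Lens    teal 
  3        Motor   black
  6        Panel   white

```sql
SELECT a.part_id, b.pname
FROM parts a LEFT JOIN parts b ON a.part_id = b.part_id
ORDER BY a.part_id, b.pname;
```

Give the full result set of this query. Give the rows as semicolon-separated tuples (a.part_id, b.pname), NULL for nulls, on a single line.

(3, Lens); (3, Lens); (3, Motor); (3, Motor); (4, Bolt); (5, Widget); (6, Panel)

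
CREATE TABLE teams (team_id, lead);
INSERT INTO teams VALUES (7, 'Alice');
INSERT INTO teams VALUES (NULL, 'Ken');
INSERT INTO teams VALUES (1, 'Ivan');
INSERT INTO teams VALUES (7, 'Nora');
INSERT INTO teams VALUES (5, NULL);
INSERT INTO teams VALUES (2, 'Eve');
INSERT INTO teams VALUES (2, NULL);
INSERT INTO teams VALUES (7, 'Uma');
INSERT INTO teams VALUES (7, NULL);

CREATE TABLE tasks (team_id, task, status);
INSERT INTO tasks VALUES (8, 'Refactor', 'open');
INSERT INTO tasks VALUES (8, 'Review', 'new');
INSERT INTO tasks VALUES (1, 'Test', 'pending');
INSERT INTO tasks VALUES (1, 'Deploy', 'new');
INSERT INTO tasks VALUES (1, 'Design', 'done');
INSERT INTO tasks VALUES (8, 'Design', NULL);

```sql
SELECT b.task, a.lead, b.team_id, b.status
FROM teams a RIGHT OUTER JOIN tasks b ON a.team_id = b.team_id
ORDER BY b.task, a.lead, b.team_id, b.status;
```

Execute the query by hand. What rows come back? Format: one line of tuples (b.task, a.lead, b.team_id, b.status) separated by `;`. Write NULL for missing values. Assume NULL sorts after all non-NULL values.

(Deploy, Ivan, 1, new); (Design, Ivan, 1, done); (Design, NULL, 8, NULL); (Refactor, NULL, 8, open); (Review, NULL, 8, new); (Test, Ivan, 1, pending)

RIGHT JOIN keeps every row from `tasks`; unmatched rows get NULL for `teams`'s columns.
Matching on a.team_id = b.team_id. A NULL in a compared column never satisfies the condition.
- a[0] team_id=7 → no match.
- a[1] team_id=NULL → no match.
- a[2] team_id=1 → 3 match(es) in b → 3 row(s).
- a[3] team_id=7 → no match.
- a[4] team_id=5 → no match.
- a[5] team_id=2 → no match.
- a[6] team_id=2 → no match.
- a[7] team_id=7 → no match.
- a[8] team_id=7 → no match.
- 3 b row(s) had no a match → kept, a columns NULL.
After projecting and ordering:
b.task | a.lead | b.team_id | b.status
Deploy | Ivan | 1 | new
Design | Ivan | 1 | done
Design | NULL | 8 | NULL
Refactor | NULL | 8 | open
Review | NULL | 8 | new
Test | Ivan | 1 | pending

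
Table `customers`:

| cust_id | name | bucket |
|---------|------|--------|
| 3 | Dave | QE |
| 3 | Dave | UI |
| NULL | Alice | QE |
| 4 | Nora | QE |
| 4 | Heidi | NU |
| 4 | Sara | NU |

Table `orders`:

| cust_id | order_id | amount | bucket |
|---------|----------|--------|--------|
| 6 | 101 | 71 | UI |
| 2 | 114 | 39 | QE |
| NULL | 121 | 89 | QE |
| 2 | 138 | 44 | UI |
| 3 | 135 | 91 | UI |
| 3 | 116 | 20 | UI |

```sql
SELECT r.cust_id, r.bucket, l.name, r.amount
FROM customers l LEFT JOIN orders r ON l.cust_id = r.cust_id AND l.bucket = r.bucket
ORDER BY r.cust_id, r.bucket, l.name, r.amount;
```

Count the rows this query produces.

7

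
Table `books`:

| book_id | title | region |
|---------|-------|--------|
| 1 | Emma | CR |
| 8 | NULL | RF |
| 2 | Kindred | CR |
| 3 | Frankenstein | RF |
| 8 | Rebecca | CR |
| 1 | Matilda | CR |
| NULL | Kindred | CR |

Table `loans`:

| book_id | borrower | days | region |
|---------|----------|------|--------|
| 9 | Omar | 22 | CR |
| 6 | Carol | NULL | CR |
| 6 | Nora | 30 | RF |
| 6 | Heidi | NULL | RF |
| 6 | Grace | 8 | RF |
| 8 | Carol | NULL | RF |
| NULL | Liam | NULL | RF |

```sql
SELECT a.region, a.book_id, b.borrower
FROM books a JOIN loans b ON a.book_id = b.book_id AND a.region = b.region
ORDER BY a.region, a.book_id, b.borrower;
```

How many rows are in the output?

1

INNER JOIN keeps only pairs where the ON condition holds.
Matching on a.book_id = b.book_id AND a.region = b.region. A NULL in a compared column never satisfies the condition.
- a (book_id=1, region=CR) has no partner → excluded.
- a (book_id=8, region=RF) pairs with 1 row(s) of b.
- a (book_id=2, region=CR) has no partner → excluded.
- a (book_id=3, region=RF) has no partner → excluded.
- a (book_id=8, region=CR) has no partner → excluded.
- a (book_id=1, region=CR) has no partner → excluded.
- a (book_id=NULL, region=CR) has no partner → excluded.
Total: 1 rows.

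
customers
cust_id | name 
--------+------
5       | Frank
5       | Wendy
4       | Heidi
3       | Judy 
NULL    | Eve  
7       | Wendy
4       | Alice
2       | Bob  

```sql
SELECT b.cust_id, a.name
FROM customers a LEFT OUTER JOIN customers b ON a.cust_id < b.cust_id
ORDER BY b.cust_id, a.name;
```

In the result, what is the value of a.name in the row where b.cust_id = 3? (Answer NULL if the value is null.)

Bob

LEFT JOIN keeps every row from `customers a`; unmatched rows get NULL for `customers b`'s columns.
Matching on a.cust_id < b.cust_id. A NULL in a compared column never satisfies the condition.
- a[0] cust_id=5 → 1 match(es) in b → 1 row(s).
- a[1] cust_id=5 → 1 match(es) in b → 1 row(s).
- a[2] cust_id=4 → 3 match(es) in b → 3 row(s).
- a[3] cust_id=3 → 5 match(es) in b → 5 row(s).
- a[4] cust_id=NULL → no match; kept with NULLs on the b side.
- a[5] cust_id=7 → no match; kept with NULLs on the b side.
- a[6] cust_id=4 → 3 match(es) in b → 3 row(s).
- a[7] cust_id=2 → 6 match(es) in b → 6 row(s).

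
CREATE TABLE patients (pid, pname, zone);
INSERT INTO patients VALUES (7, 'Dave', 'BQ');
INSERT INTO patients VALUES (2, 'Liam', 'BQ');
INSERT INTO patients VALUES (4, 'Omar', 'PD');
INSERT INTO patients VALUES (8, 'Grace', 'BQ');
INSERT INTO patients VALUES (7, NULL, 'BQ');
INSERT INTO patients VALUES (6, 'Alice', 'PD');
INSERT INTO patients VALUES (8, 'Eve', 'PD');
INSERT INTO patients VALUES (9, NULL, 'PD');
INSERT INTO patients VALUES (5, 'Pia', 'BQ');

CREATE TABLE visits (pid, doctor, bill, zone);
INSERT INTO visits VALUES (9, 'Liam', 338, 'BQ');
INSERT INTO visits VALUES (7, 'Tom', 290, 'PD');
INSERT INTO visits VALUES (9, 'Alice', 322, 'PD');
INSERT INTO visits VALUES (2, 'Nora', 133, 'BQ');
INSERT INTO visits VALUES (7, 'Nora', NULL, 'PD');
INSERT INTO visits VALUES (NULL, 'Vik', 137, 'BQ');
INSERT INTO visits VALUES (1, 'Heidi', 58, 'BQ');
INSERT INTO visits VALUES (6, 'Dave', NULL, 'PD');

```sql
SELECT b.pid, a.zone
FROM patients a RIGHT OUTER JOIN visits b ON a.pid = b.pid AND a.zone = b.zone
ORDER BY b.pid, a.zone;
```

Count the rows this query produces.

RIGHT JOIN keeps every row from `visits`; unmatched rows get NULL for `patients`'s columns.
Matching on a.pid = b.pid AND a.zone = b.zone. A NULL in a compared column never satisfies the condition.
Matched pairs: 3; unmatched b rows kept: 5.
Total: 3 matched + 5 padded = 8 rows.

8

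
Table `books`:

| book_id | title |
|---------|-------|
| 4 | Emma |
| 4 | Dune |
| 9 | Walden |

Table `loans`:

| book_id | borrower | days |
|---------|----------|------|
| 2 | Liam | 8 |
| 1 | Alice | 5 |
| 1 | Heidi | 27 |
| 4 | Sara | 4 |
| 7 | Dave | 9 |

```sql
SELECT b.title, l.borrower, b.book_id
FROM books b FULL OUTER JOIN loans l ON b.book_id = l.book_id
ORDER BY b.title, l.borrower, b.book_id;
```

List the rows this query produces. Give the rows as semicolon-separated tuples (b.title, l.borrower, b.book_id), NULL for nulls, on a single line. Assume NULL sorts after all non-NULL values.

FULL OUTER JOIN keeps every row from both sides; unmatched rows get NULL for the other side's columns.
Matching on b.book_id = l.book_id.
- b[0] book_id=4 → 1 match(es) in l → 1 row(s).
- b[1] book_id=4 → 1 match(es) in l → 1 row(s).
- b[2] book_id=9 → no match; kept with NULLs on the l side.
- 4 row(s) from l found no b partner → padded with NULL.
After projecting and ordering:
b.title | l.borrower | b.book_id
Dune | Sara | 4
Emma | Sara | 4
Walden | NULL | 9
NULL | Alice | NULL
NULL | Dave | NULL
NULL | Heidi | NULL
NULL | Liam | NULL

(Dune, Sara, 4); (Emma, Sara, 4); (Walden, NULL, 9); (NULL, Alice, NULL); (NULL, Dave, NULL); (NULL, Heidi, NULL); (NULL, Liam, NULL)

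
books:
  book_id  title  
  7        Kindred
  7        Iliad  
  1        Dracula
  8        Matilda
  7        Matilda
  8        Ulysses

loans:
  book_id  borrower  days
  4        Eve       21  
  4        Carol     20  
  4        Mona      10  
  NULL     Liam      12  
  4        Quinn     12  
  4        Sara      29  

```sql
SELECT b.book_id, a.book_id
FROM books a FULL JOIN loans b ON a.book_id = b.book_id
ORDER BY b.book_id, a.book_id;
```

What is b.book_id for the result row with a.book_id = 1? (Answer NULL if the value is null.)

FULL OUTER JOIN keeps every row from both sides; unmatched rows get NULL for the other side's columns.
Matching on a.book_id = b.book_id. A NULL in a compared column never satisfies the condition.
- book_id=7: no b row matches, row kept with b columns NULL.
- book_id=7: no b row matches, row kept with b columns NULL.
- book_id=1: no b row matches, row kept with b columns NULL.
- book_id=8: no b row matches, row kept with b columns NULL.
- book_id=7: no b row matches, row kept with b columns NULL.
- book_id=8: no b row matches, row kept with b columns NULL.
- 6 row(s) from b found no a partner → padded with NULL.

NULL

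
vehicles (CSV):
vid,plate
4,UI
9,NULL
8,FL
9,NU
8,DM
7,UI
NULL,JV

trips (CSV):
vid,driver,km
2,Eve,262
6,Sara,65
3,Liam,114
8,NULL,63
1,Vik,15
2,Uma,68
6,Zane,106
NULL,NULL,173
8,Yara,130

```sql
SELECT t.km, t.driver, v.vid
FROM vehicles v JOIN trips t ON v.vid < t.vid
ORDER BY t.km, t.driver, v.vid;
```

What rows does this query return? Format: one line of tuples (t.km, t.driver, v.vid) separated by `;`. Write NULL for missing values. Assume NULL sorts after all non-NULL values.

INNER JOIN keeps only pairs where the ON condition holds.
Matching on v.vid < t.vid. A NULL in a compared column never satisfies the condition.
- v (vid=4) pairs with 4 row(s) of t.
- v (vid=9) has no partner → excluded.
- v (vid=8) has no partner → excluded.
- v (vid=9) has no partner → excluded.
- v (vid=8) has no partner → excluded.
- v (vid=7) pairs with 2 row(s) of t.
- v (vid=NULL) has no partner → excluded.
After projecting and ordering:
t.km | t.driver | v.vid
63 | NULL | 4
63 | NULL | 7
65 | Sara | 4
106 | Zane | 4
130 | Yara | 4
130 | Yara | 7

(63, NULL, 4); (63, NULL, 7); (65, Sara, 4); (106, Zane, 4); (130, Yara, 4); (130, Yara, 7)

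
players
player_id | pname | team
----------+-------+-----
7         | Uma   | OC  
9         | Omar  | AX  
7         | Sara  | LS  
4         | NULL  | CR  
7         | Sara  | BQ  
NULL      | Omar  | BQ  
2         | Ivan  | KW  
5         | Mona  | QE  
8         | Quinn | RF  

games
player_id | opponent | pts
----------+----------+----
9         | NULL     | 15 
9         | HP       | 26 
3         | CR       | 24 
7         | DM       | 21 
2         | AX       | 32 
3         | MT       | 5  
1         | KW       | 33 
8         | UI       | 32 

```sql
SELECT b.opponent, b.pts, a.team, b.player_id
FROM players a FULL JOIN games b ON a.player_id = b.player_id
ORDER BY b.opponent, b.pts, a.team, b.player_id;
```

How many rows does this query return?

FULL OUTER JOIN keeps every row from both sides; unmatched rows get NULL for the other side's columns.
Matching on a.player_id = b.player_id. A NULL in a compared column never satisfies the condition.
Matched pairs: 7; unmatched a rows kept: 3; unmatched b rows kept: 3.
Total: 7 matched + 6 padded = 13 rows.

13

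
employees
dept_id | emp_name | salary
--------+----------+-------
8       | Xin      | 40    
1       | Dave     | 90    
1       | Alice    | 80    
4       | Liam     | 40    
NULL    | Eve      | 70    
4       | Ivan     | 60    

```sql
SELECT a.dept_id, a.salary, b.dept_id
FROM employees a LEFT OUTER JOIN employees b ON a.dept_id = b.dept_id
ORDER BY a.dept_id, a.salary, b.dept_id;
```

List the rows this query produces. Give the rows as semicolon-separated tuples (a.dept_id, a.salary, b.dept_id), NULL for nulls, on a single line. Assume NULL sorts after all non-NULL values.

LEFT JOIN keeps every row from `employees a`; unmatched rows get NULL for `employees b`'s columns.
Matching on a.dept_id = b.dept_id. A NULL in a compared column never satisfies the condition.
Matched pairs: 9; unmatched a rows kept: 1.

(1, 80, 1); (1, 80, 1); (1, 90, 1); (1, 90, 1); (4, 40, 4); (4, 40, 4); (4, 60, 4); (4, 60, 4); (8, 40, 8); (NULL, 70, NULL)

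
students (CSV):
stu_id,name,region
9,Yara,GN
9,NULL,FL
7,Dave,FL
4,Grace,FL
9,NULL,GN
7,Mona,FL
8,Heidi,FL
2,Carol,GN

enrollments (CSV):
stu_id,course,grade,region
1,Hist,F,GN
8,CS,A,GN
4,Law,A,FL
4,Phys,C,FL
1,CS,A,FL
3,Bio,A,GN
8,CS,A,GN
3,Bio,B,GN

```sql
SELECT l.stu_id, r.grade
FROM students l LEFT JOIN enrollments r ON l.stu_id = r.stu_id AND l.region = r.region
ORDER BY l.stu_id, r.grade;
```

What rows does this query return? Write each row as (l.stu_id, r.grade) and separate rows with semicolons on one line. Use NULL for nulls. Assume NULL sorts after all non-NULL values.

(2, NULL); (4, A); (4, C); (7, NULL); (7, NULL); (8, NULL); (9, NULL); (9, NULL); (9, NULL)

LEFT JOIN keeps every row from `students`; unmatched rows get NULL for `enrollments`'s columns.
Matching on l.stu_id = r.stu_id AND l.region = r.region.
- stu_id=9, region=GN: no r row matches, row kept with r columns NULL.
- stu_id=9, region=FL: no r row matches, row kept with r columns NULL.
- stu_id=7, region=FL: no r row matches, row kept with r columns NULL.
- stu_id=4, region=FL: 2 matching r row(s), so 2 row(s) emitted.
- stu_id=9, region=GN: no r row matches, row kept with r columns NULL.
- stu_id=7, region=FL: no r row matches, row kept with r columns NULL.
- stu_id=8, region=FL: no r row matches, row kept with r columns NULL.
- stu_id=2, region=GN: no r row matches, row kept with r columns NULL.
After projecting and ordering:
l.stu_id | r.grade
2 | NULL
4 | A
4 | C
7 | NULL
7 | NULL
8 | NULL
9 | NULL
9 | NULL
9 | NULL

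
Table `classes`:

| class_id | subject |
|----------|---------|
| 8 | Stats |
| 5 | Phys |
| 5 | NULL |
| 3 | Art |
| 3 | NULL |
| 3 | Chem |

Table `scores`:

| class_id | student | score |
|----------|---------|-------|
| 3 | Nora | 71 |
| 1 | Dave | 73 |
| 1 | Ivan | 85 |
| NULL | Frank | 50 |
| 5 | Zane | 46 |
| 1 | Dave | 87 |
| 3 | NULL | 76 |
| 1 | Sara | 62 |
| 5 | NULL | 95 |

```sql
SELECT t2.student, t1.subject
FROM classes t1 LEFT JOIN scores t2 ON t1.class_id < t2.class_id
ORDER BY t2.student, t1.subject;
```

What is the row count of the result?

9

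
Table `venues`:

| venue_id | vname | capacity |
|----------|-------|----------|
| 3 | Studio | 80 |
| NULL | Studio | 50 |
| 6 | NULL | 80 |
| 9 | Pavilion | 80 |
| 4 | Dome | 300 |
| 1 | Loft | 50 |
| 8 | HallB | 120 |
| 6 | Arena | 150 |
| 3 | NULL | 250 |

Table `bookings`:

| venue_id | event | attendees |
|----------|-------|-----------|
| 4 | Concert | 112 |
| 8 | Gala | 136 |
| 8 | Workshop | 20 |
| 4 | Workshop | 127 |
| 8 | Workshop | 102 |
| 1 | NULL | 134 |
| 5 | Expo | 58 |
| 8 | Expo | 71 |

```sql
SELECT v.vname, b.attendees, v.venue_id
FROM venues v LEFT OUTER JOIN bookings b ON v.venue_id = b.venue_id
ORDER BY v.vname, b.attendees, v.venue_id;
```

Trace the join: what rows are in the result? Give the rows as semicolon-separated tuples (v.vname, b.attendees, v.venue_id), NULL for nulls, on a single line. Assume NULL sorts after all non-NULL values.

LEFT JOIN keeps every row from `venues`; unmatched rows get NULL for `bookings`'s columns.
Matching on v.venue_id = b.venue_id. A NULL in a compared column never satisfies the condition.
- v (venue_id=3) has no partner → padded with NULL.
- v (venue_id=NULL) has no partner → padded with NULL.
- v (venue_id=6) has no partner → padded with NULL.
- v (venue_id=9) has no partner → padded with NULL.
- v (venue_id=4) pairs with 2 row(s) of b.
- v (venue_id=1) pairs with 1 row(s) of b.
- v (venue_id=8) pairs with 4 row(s) of b.
- v (venue_id=6) has no partner → padded with NULL.
- v (venue_id=3) has no partner → padded with NULL.

(Arena, NULL, 6); (Dome, 112, 4); (Dome, 127, 4); (HallB, 20, 8); (HallB, 71, 8); (HallB, 102, 8); (HallB, 136, 8); (Loft, 134, 1); (Pavilion, NULL, 9); (Studio, NULL, 3); (Studio, NULL, NULL); (NULL, NULL, 3); (NULL, NULL, 6)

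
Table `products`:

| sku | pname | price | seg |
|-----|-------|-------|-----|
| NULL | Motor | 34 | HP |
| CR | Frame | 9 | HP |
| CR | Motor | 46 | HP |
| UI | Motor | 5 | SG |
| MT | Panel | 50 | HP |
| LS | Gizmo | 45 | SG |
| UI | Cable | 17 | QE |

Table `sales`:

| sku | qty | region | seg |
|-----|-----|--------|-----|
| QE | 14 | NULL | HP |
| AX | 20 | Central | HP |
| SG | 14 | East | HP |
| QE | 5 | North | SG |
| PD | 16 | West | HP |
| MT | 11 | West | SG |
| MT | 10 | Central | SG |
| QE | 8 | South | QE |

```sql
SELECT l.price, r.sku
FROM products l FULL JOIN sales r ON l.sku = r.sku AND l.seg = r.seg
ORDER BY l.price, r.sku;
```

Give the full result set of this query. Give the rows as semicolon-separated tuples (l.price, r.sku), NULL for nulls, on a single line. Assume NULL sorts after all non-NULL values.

FULL OUTER JOIN keeps every row from both sides; unmatched rows get NULL for the other side's columns.
Matching on l.sku = r.sku AND l.seg = r.seg. A NULL in a compared column never satisfies the condition.
Matched pairs: 0; unmatched l rows kept: 7; unmatched r rows kept: 8.

(5, NULL); (9, NULL); (17, NULL); (34, NULL); (45, NULL); (46, NULL); (50, NULL); (NULL, AX); (NULL, MT); (NULL, MT); (NULL, PD); (NULL, QE); (NULL, QE); (NULL, QE); (NULL, SG)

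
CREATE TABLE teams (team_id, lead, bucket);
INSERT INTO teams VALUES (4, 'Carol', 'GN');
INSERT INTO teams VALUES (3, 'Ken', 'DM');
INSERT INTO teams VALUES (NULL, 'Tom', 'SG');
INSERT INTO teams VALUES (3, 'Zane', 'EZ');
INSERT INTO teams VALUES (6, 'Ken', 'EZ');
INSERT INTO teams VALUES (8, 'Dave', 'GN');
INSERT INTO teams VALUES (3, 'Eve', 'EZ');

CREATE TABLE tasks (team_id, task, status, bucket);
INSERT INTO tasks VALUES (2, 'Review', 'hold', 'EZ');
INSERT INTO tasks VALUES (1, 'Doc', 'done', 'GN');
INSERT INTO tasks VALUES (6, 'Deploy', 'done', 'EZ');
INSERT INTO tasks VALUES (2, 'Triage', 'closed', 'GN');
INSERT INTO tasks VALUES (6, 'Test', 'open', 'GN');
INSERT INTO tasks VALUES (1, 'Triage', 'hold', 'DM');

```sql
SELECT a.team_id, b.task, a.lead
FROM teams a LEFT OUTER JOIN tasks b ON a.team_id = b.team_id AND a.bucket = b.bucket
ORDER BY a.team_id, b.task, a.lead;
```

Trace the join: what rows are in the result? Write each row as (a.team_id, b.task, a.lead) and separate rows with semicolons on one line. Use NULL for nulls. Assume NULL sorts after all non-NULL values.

(3, NULL, Eve); (3, NULL, Ken); (3, NULL, Zane); (4, NULL, Carol); (6, Deploy, Ken); (8, NULL, Dave); (NULL, NULL, Tom)

LEFT JOIN keeps every row from `teams`; unmatched rows get NULL for `tasks`'s columns.
Matching on a.team_id = b.team_id AND a.bucket = b.bucket. A NULL in a compared column never satisfies the condition.
- a row (team_id=4, bucket=GN): no match → kept, b columns NULL.
- a row (team_id=3, bucket=DM): no match → kept, b columns NULL.
- a row (team_id=NULL, bucket=SG): no match → kept, b columns NULL.
- a row (team_id=3, bucket=EZ): no match → kept, b columns NULL.
- a row (team_id=6, bucket=EZ): matches 1 b row(s) → 1 output row(s).
- a row (team_id=8, bucket=GN): no match → kept, b columns NULL.
- a row (team_id=3, bucket=EZ): no match → kept, b columns NULL.
After projecting and ordering:
a.team_id | b.task | a.lead
3 | NULL | Eve
3 | NULL | Ken
3 | NULL | Zane
4 | NULL | Carol
6 | Deploy | Ken
8 | NULL | Dave
NULL | NULL | Tom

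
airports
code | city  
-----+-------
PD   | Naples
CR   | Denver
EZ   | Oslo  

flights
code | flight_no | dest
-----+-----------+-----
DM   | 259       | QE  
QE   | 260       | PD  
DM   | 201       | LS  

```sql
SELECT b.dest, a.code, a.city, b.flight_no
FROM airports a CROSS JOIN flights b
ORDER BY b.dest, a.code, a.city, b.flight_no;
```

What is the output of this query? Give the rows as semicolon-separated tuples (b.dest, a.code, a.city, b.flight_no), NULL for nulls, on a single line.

CROSS JOIN pairs every row of `airports` with every row of `flights`: 3 × 3 = 9 rows.
After projecting and ordering:
b.dest | a.code | a.city | b.flight_no
LS | CR | Denver | 201
LS | EZ | Oslo | 201
LS | PD | Naples | 201
PD | CR | Denver | 260
PD | EZ | Oslo | 260
PD | PD | Naples | 260
QE | CR | Denver | 259
QE | EZ | Oslo | 259
QE | PD | Naples | 259

(LS, CR, Denver, 201); (LS, EZ, Oslo, 201); (LS, PD, Naples, 201); (PD, CR, Denver, 260); (PD, EZ, Oslo, 260); (PD, PD, Naples, 260); (QE, CR, Denver, 259); (QE, EZ, Oslo, 259); (QE, PD, Naples, 259)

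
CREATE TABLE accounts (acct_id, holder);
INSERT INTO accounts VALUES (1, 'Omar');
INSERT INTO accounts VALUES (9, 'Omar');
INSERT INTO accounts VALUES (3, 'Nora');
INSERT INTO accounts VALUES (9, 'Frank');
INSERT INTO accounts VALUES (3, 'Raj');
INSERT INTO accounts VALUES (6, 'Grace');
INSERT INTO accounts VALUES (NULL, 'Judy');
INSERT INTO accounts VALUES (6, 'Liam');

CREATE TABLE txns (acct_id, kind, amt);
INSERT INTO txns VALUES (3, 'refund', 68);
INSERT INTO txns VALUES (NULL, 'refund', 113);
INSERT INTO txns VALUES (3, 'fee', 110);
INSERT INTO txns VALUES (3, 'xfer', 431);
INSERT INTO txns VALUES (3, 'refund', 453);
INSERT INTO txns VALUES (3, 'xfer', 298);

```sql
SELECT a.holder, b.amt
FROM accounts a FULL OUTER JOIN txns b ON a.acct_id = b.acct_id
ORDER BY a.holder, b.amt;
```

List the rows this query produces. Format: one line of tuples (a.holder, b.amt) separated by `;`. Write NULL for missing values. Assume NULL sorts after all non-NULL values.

FULL OUTER JOIN keeps every row from both sides; unmatched rows get NULL for the other side's columns.
Matching on a.acct_id = b.acct_id. A NULL in a compared column never satisfies the condition.
- a[0] acct_id=1 → no match; kept with NULLs on the b side.
- a[1] acct_id=9 → no match; kept with NULLs on the b side.
- a[2] acct_id=3 → 5 match(es) in b → 5 row(s).
- a[3] acct_id=9 → no match; kept with NULLs on the b side.
- a[4] acct_id=3 → 5 match(es) in b → 5 row(s).
- a[5] acct_id=6 → no match; kept with NULLs on the b side.
- a[6] acct_id=NULL → no match; kept with NULLs on the b side.
- a[7] acct_id=6 → no match; kept with NULLs on the b side.
- 1 b row(s) had no a match → kept, a columns NULL.

(Frank, NULL); (Grace, NULL); (Judy, NULL); (Liam, NULL); (Nora, 68); (Nora, 110); (Nora, 298); (Nora, 431); (Nora, 453); (Omar, NULL); (Omar, NULL); (Raj, 68); (Raj, 110); (Raj, 298); (Raj, 431); (Raj, 453); (NULL, 113)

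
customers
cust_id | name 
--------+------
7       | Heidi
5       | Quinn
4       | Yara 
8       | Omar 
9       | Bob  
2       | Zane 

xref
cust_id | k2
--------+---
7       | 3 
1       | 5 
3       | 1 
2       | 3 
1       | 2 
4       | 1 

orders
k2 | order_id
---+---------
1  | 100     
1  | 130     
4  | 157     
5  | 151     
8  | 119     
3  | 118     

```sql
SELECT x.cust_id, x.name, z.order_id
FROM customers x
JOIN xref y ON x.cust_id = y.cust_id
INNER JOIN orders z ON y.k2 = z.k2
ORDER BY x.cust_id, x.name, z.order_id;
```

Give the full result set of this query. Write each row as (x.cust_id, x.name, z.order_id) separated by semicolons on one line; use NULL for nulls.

(2, Zane, 118); (4, Yara, 100); (4, Yara, 130); (7, Heidi, 118)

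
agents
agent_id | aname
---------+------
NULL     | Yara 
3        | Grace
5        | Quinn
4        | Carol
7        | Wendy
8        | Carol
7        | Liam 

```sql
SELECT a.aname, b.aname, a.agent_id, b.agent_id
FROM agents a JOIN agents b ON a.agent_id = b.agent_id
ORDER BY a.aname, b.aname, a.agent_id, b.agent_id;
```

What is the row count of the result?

INNER JOIN keeps only pairs where the ON condition holds.
Matching on a.agent_id = b.agent_id. A NULL in a compared column never satisfies the condition.
Matched pairs: 8.
Total: 8 rows.

8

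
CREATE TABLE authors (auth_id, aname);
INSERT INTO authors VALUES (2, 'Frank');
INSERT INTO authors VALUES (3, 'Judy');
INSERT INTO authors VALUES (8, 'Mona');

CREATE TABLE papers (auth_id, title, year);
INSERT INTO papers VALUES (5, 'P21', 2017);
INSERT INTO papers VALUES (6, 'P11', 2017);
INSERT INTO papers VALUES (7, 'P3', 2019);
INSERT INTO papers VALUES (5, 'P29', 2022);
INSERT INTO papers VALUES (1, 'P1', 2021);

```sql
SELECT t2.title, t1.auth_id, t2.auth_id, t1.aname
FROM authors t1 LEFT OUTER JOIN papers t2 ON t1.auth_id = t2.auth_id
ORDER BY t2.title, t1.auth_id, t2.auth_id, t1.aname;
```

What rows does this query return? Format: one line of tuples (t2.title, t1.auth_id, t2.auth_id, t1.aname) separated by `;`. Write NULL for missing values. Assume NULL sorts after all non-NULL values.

(NULL, 2, NULL, Frank); (NULL, 3, NULL, Judy); (NULL, 8, NULL, Mona)

LEFT JOIN keeps every row from `authors`; unmatched rows get NULL for `papers`'s columns.
Matching on t1.auth_id = t2.auth_id.
- t1 row (auth_id=2): no match → kept, t2 columns NULL.
- t1 row (auth_id=3): no match → kept, t2 columns NULL.
- t1 row (auth_id=8): no match → kept, t2 columns NULL.
After projecting and ordering:
t2.title | t1.auth_id | t2.auth_id | t1.aname
NULL | 2 | NULL | Frank
NULL | 3 | NULL | Judy
NULL | 8 | NULL | Mona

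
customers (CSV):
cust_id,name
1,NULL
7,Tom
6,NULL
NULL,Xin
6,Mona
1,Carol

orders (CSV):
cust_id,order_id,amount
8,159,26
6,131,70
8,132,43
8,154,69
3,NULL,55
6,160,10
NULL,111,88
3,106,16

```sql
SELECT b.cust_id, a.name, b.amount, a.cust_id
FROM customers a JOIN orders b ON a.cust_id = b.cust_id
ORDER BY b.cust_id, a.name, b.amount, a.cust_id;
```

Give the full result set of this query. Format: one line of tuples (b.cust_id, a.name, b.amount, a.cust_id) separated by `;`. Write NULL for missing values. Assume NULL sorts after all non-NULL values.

(6, Mona, 10, 6); (6, Mona, 70, 6); (6, NULL, 10, 6); (6, NULL, 70, 6)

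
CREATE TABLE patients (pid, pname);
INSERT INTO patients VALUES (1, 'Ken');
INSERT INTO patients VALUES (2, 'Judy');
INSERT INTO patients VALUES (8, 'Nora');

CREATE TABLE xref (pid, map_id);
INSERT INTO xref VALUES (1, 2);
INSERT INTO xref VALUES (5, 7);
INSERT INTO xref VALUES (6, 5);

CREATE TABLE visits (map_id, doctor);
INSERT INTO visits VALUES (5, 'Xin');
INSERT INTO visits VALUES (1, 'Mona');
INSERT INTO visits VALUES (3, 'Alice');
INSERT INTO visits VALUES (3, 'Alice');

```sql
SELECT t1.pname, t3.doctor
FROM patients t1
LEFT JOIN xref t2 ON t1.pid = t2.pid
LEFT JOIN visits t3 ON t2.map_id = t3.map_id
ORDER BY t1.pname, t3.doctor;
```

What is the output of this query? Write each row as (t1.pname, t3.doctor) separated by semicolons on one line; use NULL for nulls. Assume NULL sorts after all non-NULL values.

Step 1 — t1 LEFT JOIN t2 on pid → 3 row(s).
Then LEFT JOIN `visits t3` on map_id: each of those 3 rows is kept; rows whose t2.map_id has no match in t3 get NULL for t3's columns.

(Judy, NULL); (Ken, NULL); (Nora, NULL)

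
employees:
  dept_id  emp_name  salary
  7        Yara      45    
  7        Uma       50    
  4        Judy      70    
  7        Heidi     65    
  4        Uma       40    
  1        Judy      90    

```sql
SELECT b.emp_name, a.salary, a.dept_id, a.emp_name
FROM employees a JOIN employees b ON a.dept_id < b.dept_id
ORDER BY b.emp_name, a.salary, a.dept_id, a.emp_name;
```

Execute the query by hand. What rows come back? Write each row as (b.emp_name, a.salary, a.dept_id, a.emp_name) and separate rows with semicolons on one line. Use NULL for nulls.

INNER JOIN keeps only pairs where the ON condition holds.
Matching on a.dept_id < b.dept_id.
- dept_id=7: no matching b row, dropped.
- dept_id=7: no matching b row, dropped.
- dept_id=4: 3 matching b row(s), so 3 row(s) emitted.
- dept_id=7: no matching b row, dropped.
- dept_id=4: 3 matching b row(s), so 3 row(s) emitted.
- dept_id=1: 5 matching b row(s), so 5 row(s) emitted.

(Heidi, 40, 4, Uma); (Heidi, 70, 4, Judy); (Heidi, 90, 1, Judy); (Judy, 90, 1, Judy); (Uma, 40, 4, Uma); (Uma, 70, 4, Judy); (Uma, 90, 1, Judy); (Uma, 90, 1, Judy); (Yara, 40, 4, Uma); (Yara, 70, 4, Judy); (Yara, 90, 1, Judy)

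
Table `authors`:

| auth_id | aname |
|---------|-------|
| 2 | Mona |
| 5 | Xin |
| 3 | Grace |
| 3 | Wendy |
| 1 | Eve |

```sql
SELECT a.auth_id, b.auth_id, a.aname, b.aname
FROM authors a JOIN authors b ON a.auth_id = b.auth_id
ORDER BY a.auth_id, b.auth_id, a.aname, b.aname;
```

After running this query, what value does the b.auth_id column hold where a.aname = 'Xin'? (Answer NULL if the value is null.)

5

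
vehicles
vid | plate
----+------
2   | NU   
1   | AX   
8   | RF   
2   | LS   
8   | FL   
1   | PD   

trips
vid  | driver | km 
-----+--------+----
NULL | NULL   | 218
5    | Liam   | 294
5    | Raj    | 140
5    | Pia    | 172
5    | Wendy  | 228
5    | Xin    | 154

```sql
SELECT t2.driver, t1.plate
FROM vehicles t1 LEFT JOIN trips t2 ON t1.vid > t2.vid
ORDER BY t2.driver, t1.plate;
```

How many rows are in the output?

14

LEFT JOIN keeps every row from `vehicles`; unmatched rows get NULL for `trips`'s columns.
Matching on t1.vid > t2.vid. A NULL in a compared column never satisfies the condition.
- t1 row (vid=2): no match → kept, t2 columns NULL.
- t1 row (vid=1): no match → kept, t2 columns NULL.
- t1 row (vid=8): matches 5 t2 row(s) → 5 output row(s).
- t1 row (vid=2): no match → kept, t2 columns NULL.
- t1 row (vid=8): matches 5 t2 row(s) → 5 output row(s).
- t1 row (vid=1): no match → kept, t2 columns NULL.
Total: 10 matched + 4 padded = 14 rows.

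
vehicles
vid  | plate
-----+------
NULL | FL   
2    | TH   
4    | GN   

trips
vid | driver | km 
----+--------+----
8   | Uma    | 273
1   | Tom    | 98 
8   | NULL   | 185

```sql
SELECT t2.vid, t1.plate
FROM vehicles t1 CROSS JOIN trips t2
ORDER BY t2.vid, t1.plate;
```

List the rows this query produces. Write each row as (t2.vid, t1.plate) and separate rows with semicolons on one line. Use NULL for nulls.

(1, FL); (1, GN); (1, TH); (8, FL); (8, FL); (8, GN); (8, GN); (8, TH); (8, TH)

CROSS JOIN pairs every row of `vehicles` with every row of `trips`: 3 × 3 = 9 rows.
After projecting and ordering:
t2.vid | t1.plate
1 | FL
1 | GN
1 | TH
8 | FL
8 | FL
8 | GN
8 | GN
8 | TH
8 | TH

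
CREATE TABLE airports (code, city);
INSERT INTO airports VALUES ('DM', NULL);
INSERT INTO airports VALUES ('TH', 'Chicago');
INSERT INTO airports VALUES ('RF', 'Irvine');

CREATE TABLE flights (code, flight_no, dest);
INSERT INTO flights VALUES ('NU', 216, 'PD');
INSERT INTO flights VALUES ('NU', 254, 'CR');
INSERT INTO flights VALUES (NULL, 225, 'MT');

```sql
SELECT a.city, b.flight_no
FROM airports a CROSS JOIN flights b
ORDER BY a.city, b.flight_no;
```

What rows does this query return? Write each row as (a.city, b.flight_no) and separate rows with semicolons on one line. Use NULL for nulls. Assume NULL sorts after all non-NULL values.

(Chicago, 216); (Chicago, 225); (Chicago, 254); (Irvine, 216); (Irvine, 225); (Irvine, 254); (NULL, 216); (NULL, 225); (NULL, 254)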